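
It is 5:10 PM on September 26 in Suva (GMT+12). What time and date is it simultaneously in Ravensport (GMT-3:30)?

1:40 AM on Sep 26

In UTC: 5:10 PM − 12:00 = 5:10 AM on Sep 26.
Ravensport is UTC−3:30: 5:10 AM − 3:30 = 1:40 AM on Sep 26.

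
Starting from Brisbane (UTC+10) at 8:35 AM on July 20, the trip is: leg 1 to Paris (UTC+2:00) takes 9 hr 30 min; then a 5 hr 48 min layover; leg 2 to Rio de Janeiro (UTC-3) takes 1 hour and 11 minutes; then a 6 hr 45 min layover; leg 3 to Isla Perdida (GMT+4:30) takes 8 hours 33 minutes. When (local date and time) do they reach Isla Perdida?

10:52 AM on Jul 21

Convert departure to UTC: 8:35 AM − 10:00 = 10:35 PM UTC on Jul 19.
Add 9 hours and 30 minutes leg 1 → 8:05 AM UTC (Jul 20).
Add 5 hours 48 minutes layover in Paris → 1:53 PM UTC.
Add 1 hour 11 minutes leg 2 → 3:04 PM UTC.
Add 6 hours and 45 minutes layover in Rio de Janeiro → 9:49 PM UTC.
Add 8 hours and 33 minutes leg 3 → 6:22 AM UTC (Jul 21).
Isla Perdida is UTC+4:30, so local arrival = 6:22 AM + 4:30 = 10:52 AM on Jul 21.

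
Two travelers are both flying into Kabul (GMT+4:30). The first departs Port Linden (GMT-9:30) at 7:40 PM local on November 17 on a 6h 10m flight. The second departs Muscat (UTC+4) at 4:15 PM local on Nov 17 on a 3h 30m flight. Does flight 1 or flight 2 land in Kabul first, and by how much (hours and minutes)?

Flight 1 in UTC: 7:40 PM + 9:30 = 5:10 AM on Nov 18.
+6 hours and 10 minutes → arrive 11:20 AM UTC on Nov 18.
Flight 2 in UTC: 4:15 PM − 4:00 = 12:15 PM on Nov 17.
+3 hours and 30 minutes → arrive 3:45 PM UTC on Nov 17.
Flight 2 lands earlier by 19 hours 35 minutes.

the second, by 19 hours 35 minutes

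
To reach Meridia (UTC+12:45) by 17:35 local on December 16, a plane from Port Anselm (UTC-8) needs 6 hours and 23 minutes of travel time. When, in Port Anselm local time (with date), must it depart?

14:27 on December 15

Target arrival in UTC: 17:35 − 12:45 = 04:50 on Dec 16.
Subtract 6 hours and 23 minutes → departure 22:27 UTC on Dec 15.
Port Anselm is UTC−8:00: 22:27 − 8:00 = 14:27 on Dec 15.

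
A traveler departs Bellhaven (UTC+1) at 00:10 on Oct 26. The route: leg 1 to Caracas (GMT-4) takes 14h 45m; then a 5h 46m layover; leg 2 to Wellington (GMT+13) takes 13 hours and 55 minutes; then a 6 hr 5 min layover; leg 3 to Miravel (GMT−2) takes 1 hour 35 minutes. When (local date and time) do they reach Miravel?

15:16 on Oct 27

Convert departure to UTC: 00:10 − 1:00 = 23:10 UTC on Oct 25.
Add 14 hours 45 minutes leg 1 → 13:55 UTC (Oct 26).
Add 5 hours and 46 minutes layover in Caracas → 19:41 UTC.
Add 13 hours and 55 minutes leg 2 → 09:36 UTC (Oct 27).
Add 6 hours 5 minutes layover in Wellington → 15:41 UTC.
Add 1 hour and 35 minutes leg 3 → 17:16 UTC.
Miravel is UTC−2:00, so local arrival = 17:16 − 2:00 = 15:16 on Oct 27.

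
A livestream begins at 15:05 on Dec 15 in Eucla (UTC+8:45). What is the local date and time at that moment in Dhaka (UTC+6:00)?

12:20 on December 15

In UTC: 15:05 − 8:45 = 06:20 on Dec 15.
Dhaka is UTC+6:00: 06:20 + 6:00 = 12:20 on Dec 15.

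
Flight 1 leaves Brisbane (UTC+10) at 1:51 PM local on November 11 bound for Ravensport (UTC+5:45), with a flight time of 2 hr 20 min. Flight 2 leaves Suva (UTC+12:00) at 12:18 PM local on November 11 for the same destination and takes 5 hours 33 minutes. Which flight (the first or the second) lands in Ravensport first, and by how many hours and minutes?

the second, by 20 minutes

Flight 1 in UTC: 1:51 PM − 10:00 = 3:51 AM on Nov 11.
+2 hours 20 minutes → arrive 6:11 AM UTC on Nov 11.
Flight 2 in UTC: 12:18 PM − 12:00 = 12:18 AM on Nov 11.
+5 hours 33 minutes → arrive 5:51 AM UTC on Nov 11.
Flight 2 lands earlier by 20 minutes.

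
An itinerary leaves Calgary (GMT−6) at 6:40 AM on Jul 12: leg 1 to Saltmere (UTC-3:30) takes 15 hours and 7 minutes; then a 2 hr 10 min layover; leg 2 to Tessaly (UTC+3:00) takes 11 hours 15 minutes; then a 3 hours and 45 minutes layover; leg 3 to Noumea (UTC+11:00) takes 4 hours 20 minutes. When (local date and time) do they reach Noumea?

12:17 PM on Jul 14

Convert departure to UTC: 6:40 AM + 6:00 = 12:40 PM UTC on Jul 12.
Add 15 hours 7 minutes leg 1 → 3:47 AM UTC (Jul 13).
Add 2 hours and 10 minutes layover in Saltmere → 5:57 AM UTC.
Add 11 hours 15 minutes leg 2 → 5:12 PM UTC.
Add 3 hours and 45 minutes layover in Tessaly → 8:57 PM UTC.
Add 4 hours and 20 minutes leg 3 → 1:17 AM UTC (Jul 14).
Noumea is UTC+11:00, so local arrival = 1:17 AM + 11:00 = 12:17 PM on Jul 14.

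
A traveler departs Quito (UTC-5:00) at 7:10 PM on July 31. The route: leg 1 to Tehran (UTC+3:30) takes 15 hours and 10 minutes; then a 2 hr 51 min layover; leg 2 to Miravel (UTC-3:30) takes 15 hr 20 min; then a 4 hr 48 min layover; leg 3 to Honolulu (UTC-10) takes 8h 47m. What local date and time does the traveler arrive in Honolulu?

Convert departure to UTC: 7:10 PM + 5:00 = 12:10 AM UTC on Aug 1.
Add 15 hours 10 minutes leg 1 → 3:20 PM UTC.
Add 2 hours and 51 minutes layover in Tehran → 6:11 PM UTC.
Add 15 hours 20 minutes leg 2 → 9:31 AM UTC (Aug 2).
Add 4 hours 48 minutes layover in Miravel → 2:19 PM UTC.
Add 8 hours 47 minutes leg 3 → 11:06 PM UTC.
Honolulu is UTC−10:00, so local arrival = 11:06 PM − 10:00 = 1:06 PM on Aug 2.

1:06 PM on August 2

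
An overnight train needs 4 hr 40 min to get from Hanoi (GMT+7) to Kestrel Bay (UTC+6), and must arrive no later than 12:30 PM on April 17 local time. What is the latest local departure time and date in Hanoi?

8:50 AM on Apr 17

Target arrival in UTC: 12:30 PM − 6:00 = 6:30 AM on Apr 17.
Subtract 4 hours and 40 minutes → departure 1:50 AM UTC on Apr 17.
Hanoi is UTC+7:00: 1:50 AM + 7:00 = 8:50 AM on Apr 17.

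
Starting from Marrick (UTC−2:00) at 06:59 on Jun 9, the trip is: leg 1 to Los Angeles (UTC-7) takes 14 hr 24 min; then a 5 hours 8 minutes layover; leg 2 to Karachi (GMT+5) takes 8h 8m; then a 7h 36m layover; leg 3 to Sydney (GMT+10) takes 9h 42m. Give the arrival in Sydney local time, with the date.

15:57 on Jun 11

Convert departure to UTC: 06:59 + 2:00 = 08:59 UTC on Jun 9.
Add 14 hours and 24 minutes leg 1 → 23:23 UTC.
Add 5 hours 8 minutes layover in Los Angeles → 04:31 UTC (Jun 10).
Add 8 hours and 8 minutes leg 2 → 12:39 UTC.
Add 7 hours 36 minutes layover in Karachi → 20:15 UTC.
Add 9 hours and 42 minutes leg 3 → 05:57 UTC (Jun 11).
Sydney is UTC+10:00, so local arrival = 05:57 + 10:00 = 15:57 on Jun 11.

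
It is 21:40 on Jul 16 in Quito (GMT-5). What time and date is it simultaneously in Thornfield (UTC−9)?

In UTC: 21:40 + 5:00 = 02:40 on Jul 17.
Thornfield is UTC−9:00: 02:40 − 9:00 = 17:40 on Jul 16.

17:40 on Jul 16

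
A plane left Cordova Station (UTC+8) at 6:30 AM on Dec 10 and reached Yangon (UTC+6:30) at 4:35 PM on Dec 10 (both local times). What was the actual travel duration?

Departure in UTC: 6:30 AM − 8:00 = 10:30 PM on Dec 9.
Arrival in UTC: 4:35 PM − 6:30 = 10:05 AM on Dec 10.
Elapsed = 10:05 AM − 10:30 PM (+1 day) = 11 hours 35 minutes.

11 hours 35 minutes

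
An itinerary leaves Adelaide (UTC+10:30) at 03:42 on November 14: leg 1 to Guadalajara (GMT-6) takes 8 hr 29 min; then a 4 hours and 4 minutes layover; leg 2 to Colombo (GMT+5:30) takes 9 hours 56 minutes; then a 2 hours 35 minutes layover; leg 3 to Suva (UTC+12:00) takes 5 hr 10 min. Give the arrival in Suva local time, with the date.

Convert departure to UTC: 03:42 − 10:30 = 17:12 UTC on Nov 13.
Add 8 hours and 29 minutes leg 1 → 01:41 UTC (Nov 14).
Add 4 hours 4 minutes layover in Guadalajara → 05:45 UTC.
Add 9 hours 56 minutes leg 2 → 15:41 UTC.
Add 2 hours and 35 minutes layover in Colombo → 18:16 UTC.
Add 5 hours and 10 minutes leg 3 → 23:26 UTC.
Suva is UTC+12:00, so local arrival = 23:26 + 12:00 = 11:26 on Nov 15.

11:26 on November 15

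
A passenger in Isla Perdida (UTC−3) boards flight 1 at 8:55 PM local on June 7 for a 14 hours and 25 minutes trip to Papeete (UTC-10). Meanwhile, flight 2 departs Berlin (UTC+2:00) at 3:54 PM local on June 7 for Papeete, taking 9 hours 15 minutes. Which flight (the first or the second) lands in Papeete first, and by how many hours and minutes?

Flight 1 in UTC: 8:55 PM + 3:00 = 11:55 PM on Jun 7.
+14 hours 25 minutes → arrive 2:20 PM UTC on Jun 8.
Flight 2 in UTC: 3:54 PM − 2:00 = 1:54 PM on Jun 7.
+9 hours 15 minutes → arrive 11:09 PM UTC on Jun 7.
Flight 2 lands earlier by 15 hours 11 minutes.

the second, by 15 hours 11 minutes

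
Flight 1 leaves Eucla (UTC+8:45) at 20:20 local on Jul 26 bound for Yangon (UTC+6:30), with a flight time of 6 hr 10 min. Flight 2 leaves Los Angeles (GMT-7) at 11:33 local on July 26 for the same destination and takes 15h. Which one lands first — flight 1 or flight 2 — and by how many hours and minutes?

Flight 1 in UTC: 20:20 − 8:45 = 11:35 on Jul 26.
+6 hours 10 minutes → arrive 17:45 UTC on Jul 26.
Flight 2 in UTC: 11:33 + 7:00 = 18:33 on Jul 26.
+15 hours → arrive 09:33 UTC on Jul 27.
Flight 1 lands earlier by 15 hours 48 minutes.

the first, by 15 hours 48 minutes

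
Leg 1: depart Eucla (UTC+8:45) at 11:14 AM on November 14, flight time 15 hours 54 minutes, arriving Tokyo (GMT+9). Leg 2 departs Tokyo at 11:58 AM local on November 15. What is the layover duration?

8 hours 35 minutes

Convert departure to UTC: 11:14 AM − 8:45 = 2:29 AM UTC on Nov 14.
Add 15 hours and 54 minutes flight time → 6:23 PM UTC.
Tokyo is UTC+9:00, so local arrival = 6:23 PM + 9:00 = 3:23 AM on Nov 15.
Layover = 11:58 AM − 3:23 AM = 8 hours 35 minutes.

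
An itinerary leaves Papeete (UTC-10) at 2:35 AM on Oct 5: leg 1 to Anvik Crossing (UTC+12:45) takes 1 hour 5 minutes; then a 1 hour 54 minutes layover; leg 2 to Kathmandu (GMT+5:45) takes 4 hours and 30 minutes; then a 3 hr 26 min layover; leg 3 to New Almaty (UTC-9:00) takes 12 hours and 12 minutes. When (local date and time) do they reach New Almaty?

Convert departure to UTC: 2:35 AM + 10:00 = 12:35 PM UTC on Oct 5.
Add 1 hour 5 minutes leg 1 → 1:40 PM UTC.
Add 1 hour 54 minutes layover in Anvik Crossing → 3:34 PM UTC.
Add 4 hours and 30 minutes leg 2 → 8:04 PM UTC.
Add 3 hours 26 minutes layover in Kathmandu → 11:30 PM UTC.
Add 12 hours and 12 minutes leg 3 → 11:42 AM UTC (Oct 6).
New Almaty is UTC−9:00, so local arrival = 11:42 AM − 9:00 = 2:42 AM on Oct 6.

2:42 AM on October 6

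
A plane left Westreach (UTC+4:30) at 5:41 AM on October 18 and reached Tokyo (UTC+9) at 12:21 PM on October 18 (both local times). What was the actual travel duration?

Departure in UTC: 5:41 AM − 4:30 = 1:11 AM on Oct 18.
Arrival in UTC: 12:21 PM − 9:00 = 3:21 AM on Oct 18.
Elapsed = 3:21 AM − 1:11 AM = 2 hours 10 minutes.

2 hours 10 minutes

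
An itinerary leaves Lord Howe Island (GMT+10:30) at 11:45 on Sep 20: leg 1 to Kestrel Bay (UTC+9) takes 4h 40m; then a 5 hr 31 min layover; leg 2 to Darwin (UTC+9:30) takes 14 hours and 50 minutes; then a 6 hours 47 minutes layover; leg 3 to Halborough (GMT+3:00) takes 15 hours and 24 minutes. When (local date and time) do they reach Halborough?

03:27 on September 22

Convert departure to UTC: 11:45 − 10:30 = 01:15 UTC on Sep 20.
Add 4 hours 40 minutes leg 1 → 05:55 UTC.
Add 5 hours and 31 minutes layover in Kestrel Bay → 11:26 UTC.
Add 14 hours 50 minutes leg 2 → 02:16 UTC (Sep 21).
Add 6 hours and 47 minutes layover in Darwin → 09:03 UTC.
Add 15 hours and 24 minutes leg 3 → 00:27 UTC (Sep 22).
Halborough is UTC+3:00, so local arrival = 00:27 + 3:00 = 03:27 on Sep 22.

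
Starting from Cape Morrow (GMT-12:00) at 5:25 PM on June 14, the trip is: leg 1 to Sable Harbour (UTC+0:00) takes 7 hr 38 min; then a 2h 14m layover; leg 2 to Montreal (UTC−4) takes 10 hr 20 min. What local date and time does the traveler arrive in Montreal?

Convert departure to UTC: 5:25 PM + 12:00 = 5:25 AM UTC on Jun 15.
Add 7 hours 38 minutes leg 1 → 1:03 PM UTC.
Add 2 hours and 14 minutes layover in Sable Harbour → 3:17 PM UTC.
Add 10 hours and 20 minutes leg 2 → 1:37 AM UTC (Jun 16).
Montreal is UTC−4:00, so local arrival = 1:37 AM − 4:00 = 9:37 PM on Jun 15.

9:37 PM on Jun 15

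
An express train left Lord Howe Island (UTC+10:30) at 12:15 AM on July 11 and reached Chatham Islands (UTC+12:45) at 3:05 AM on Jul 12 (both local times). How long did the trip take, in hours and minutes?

24 hours 35 minutes

Departure in UTC: 12:15 AM − 10:30 = 1:45 PM on Jul 10.
Arrival in UTC: 3:05 AM − 12:45 = 2:20 PM on Jul 11.
Elapsed = 2:20 PM − 1:45 PM (+1 day) = 24 hours 35 minutes.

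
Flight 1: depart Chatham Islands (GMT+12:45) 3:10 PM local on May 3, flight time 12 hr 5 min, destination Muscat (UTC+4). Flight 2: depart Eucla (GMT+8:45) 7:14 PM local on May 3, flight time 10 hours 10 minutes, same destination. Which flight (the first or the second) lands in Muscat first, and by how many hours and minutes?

Flight 1 in UTC: 3:10 PM − 12:45 = 2:25 AM on May 3.
+12 hours 5 minutes → arrive 2:30 PM UTC on May 3.
Flight 2 in UTC: 7:14 PM − 8:45 = 10:29 AM on May 3.
+10 hours 10 minutes → arrive 8:39 PM UTC on May 3.
Flight 1 lands earlier by 6 hours 9 minutes.

the first, by 6 hours 9 minutes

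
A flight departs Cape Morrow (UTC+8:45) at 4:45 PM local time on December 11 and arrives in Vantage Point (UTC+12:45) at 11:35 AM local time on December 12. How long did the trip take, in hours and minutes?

14 hours 50 minutes

Vantage Point is 4:00 ahead of Cape Morrow.
Clock-face elapsed time (ignoring zones) is 18 hours 50 minutes.
Actual elapsed = 18 hours 50 minutes − 4:00 = 14 hours 50 minutes.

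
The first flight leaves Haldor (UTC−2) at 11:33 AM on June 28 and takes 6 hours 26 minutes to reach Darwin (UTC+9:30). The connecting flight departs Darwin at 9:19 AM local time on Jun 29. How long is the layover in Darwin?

3 hours 50 minutes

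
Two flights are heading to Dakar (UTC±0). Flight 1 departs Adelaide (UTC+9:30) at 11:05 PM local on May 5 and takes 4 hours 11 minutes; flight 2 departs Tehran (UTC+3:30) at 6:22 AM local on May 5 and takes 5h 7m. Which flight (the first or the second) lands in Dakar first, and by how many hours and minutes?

Flight 1 in UTC: 11:05 PM − 9:30 = 1:35 PM on May 5.
+4 hours 11 minutes → arrive 5:46 PM UTC on May 5.
Flight 2 in UTC: 6:22 AM − 3:30 = 2:52 AM on May 5.
+5 hours and 7 minutes → arrive 7:59 AM UTC on May 5.
Flight 2 lands earlier by 9 hours 47 minutes.

the second, by 9 hours 47 minutes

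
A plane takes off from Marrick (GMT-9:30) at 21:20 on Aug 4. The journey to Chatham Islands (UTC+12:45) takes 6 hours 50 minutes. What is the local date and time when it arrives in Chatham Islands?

Convert departure to UTC: 21:20 + 9:30 = 06:50 UTC on Aug 5.
Add 6 hours 50 minutes travel time → 13:40 UTC.
Chatham Islands is UTC+12:45, so local arrival = 13:40 + 12:45 = 02:25 on Aug 6.

02:25 on Aug 6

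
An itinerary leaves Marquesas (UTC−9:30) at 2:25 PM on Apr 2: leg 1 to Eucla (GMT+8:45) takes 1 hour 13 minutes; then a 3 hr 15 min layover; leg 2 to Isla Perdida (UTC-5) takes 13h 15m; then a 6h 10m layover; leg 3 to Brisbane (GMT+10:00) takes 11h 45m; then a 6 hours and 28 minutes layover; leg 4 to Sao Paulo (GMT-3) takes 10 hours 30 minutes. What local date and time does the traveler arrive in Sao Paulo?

Convert departure to UTC: 2:25 PM + 9:30 = 11:55 PM UTC on Apr 2.
Add 1 hour and 13 minutes leg 1 → 1:08 AM UTC (Apr 3).
Add 3 hours 15 minutes layover in Eucla → 4:23 AM UTC.
Add 13 hours 15 minutes leg 2 → 5:38 PM UTC.
Add 6 hours 10 minutes layover in Isla Perdida → 11:48 PM UTC.
Add 11 hours and 45 minutes leg 3 → 11:33 AM UTC (Apr 4).
Add 6 hours 28 minutes layover in Brisbane → 6:01 PM UTC.
Add 10 hours and 30 minutes leg 4 → 4:31 AM UTC (Apr 5).
Sao Paulo is UTC−3:00, so local arrival = 4:31 AM − 3:00 = 1:31 AM on Apr 5.

1:31 AM on April 5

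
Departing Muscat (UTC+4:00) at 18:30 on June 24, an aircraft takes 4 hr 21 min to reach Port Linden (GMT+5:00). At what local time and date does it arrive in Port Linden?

Convert departure to UTC: 18:30 − 4:00 = 14:30 UTC on Jun 24.
Add 4 hours 21 minutes travel time → 18:51 UTC.
Port Linden is UTC+5:00, so local arrival = 18:51 + 5:00 = 23:51 on Jun 24.

23:51 on June 24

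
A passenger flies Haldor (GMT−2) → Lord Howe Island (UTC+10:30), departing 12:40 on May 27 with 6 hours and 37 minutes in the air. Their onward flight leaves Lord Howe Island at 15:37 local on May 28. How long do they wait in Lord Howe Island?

7 hours 50 minutes

Convert departure to UTC: 12:40 + 2:00 = 14:40 UTC on May 27.
Add 6 hours 37 minutes flight time → 21:17 UTC.
Lord Howe Island is UTC+10:30, so local arrival = 21:17 + 10:30 = 07:47 on May 28.
Layover = 15:37 − 07:47 = 7 hours 50 minutes.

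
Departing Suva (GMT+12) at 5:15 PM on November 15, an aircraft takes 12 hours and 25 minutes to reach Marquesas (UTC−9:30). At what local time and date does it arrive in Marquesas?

8:10 AM on November 15

Marquesas is 21:30 behind Suva.
After 12 hours 25 minutes it is 5:40 AM (Nov 16) in Suva.
Shift by the zone difference: 5:40 AM − 21:30 = 8:10 AM on Nov 15 in Marquesas.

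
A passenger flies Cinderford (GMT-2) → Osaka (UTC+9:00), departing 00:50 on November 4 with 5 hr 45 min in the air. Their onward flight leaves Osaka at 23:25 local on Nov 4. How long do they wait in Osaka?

Convert departure to UTC: 00:50 + 2:00 = 02:50 UTC on Nov 4.
Add 5 hours 45 minutes flight time → 08:35 UTC.
Osaka is UTC+9:00, so local arrival = 08:35 + 9:00 = 17:35 on Nov 4.
Layover = 23:25 − 17:35 = 5 hours 50 minutes.

5 hours 50 minutes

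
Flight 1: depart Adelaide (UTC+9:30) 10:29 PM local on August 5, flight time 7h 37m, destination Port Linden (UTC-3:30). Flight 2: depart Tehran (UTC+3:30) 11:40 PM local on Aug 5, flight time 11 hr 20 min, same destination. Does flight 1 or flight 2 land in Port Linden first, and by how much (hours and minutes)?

the first, by 10 hours 54 minutes

Flight 1 in UTC: 10:29 PM − 9:30 = 12:59 PM on Aug 5.
+7 hours and 37 minutes → arrive 8:36 PM UTC on Aug 5.
Flight 2 in UTC: 11:40 PM − 3:30 = 8:10 PM on Aug 5.
+11 hours 20 minutes → arrive 7:30 AM UTC on Aug 6.
Flight 1 lands earlier by 10 hours 54 minutes.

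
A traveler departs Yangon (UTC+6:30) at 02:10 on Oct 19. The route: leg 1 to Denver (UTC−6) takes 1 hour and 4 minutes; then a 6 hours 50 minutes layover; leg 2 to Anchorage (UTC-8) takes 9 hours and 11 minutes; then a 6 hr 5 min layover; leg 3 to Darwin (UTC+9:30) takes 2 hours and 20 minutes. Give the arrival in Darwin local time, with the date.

Convert departure to UTC: 02:10 − 6:30 = 19:40 UTC on Oct 18.
Add 1 hour and 4 minutes leg 1 → 20:44 UTC.
Add 6 hours 50 minutes layover in Denver → 03:34 UTC (Oct 19).
Add 9 hours 11 minutes leg 2 → 12:45 UTC.
Add 6 hours and 5 minutes layover in Anchorage → 18:50 UTC.
Add 2 hours and 20 minutes leg 3 → 21:10 UTC.
Darwin is UTC+9:30, so local arrival = 21:10 + 9:30 = 06:40 on Oct 20.

06:40 on October 20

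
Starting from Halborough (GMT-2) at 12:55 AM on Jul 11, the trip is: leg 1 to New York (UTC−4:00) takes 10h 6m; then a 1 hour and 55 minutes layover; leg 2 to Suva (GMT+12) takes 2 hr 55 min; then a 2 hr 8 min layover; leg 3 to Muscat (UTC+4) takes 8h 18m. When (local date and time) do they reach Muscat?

8:17 AM on July 12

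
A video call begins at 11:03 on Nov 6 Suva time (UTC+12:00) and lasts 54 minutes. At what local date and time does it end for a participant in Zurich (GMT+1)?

00:57 on November 6

Convert start to UTC: 11:03 − 12:00 = 23:03 UTC on Nov 5.
Add 54 minutes duration → 23:57 UTC.
Zurich is UTC+1:00, so local end time = 23:57 + 1:00 = 00:57 on Nov 6.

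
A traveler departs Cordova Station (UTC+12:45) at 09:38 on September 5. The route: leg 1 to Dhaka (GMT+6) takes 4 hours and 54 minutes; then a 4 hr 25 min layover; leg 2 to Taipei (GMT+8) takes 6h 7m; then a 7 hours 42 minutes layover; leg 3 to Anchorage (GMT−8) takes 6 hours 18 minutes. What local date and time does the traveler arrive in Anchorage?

18:19 on September 5

Convert departure to UTC: 09:38 − 12:45 = 20:53 UTC on Sep 4.
Add 4 hours and 54 minutes leg 1 → 01:47 UTC (Sep 5).
Add 4 hours and 25 minutes layover in Dhaka → 06:12 UTC.
Add 6 hours and 7 minutes leg 2 → 12:19 UTC.
Add 7 hours and 42 minutes layover in Taipei → 20:01 UTC.
Add 6 hours 18 minutes leg 3 → 02:19 UTC (Sep 6).
Anchorage is UTC−8:00, so local arrival = 02:19 − 8:00 = 18:19 on Sep 5.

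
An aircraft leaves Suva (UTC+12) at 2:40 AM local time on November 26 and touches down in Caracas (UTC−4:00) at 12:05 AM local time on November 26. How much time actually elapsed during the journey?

Caracas is 16:00 behind Suva.
Clock-face elapsed time (ignoring zones) is −2 hours 35 minutes.
Actual elapsed = −2 hours 35 minutes + 16:00 = 13 hours 25 minutes.

13 hours 25 minutes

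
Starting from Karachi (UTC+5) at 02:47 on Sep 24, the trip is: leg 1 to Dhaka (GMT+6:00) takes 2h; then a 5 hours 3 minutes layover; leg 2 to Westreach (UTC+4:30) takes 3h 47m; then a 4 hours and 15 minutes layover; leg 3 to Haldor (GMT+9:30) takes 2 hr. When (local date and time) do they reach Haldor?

Convert departure to UTC: 02:47 − 5:00 = 21:47 UTC on Sep 23.
Add 2 hours leg 1 → 23:47 UTC.
Add 5 hours and 3 minutes layover in Dhaka → 04:50 UTC (Sep 24).
Add 3 hours 47 minutes leg 2 → 08:37 UTC.
Add 4 hours and 15 minutes layover in Westreach → 12:52 UTC.
Add 2 hours leg 3 → 14:52 UTC.
Haldor is UTC+9:30, so local arrival = 14:52 + 9:30 = 00:22 on Sep 25.

00:22 on September 25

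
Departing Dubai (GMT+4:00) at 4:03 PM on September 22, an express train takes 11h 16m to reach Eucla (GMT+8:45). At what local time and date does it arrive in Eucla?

8:04 AM on Sep 23

Eucla is 4:45 ahead of Dubai.
After 11 hours 16 minutes it is 3:19 AM (Sep 23) in Dubai.
Shift by the zone difference: 3:19 AM + 4:45 = 8:04 AM on Sep 23 in Eucla.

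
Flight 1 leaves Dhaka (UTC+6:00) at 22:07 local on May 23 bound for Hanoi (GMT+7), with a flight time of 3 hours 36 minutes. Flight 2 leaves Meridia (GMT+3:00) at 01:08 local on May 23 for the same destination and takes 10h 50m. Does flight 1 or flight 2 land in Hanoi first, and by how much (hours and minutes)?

the second, by 10 hours 45 minutes

Flight 1 in UTC: 22:07 − 6:00 = 16:07 on May 23.
+3 hours and 36 minutes → arrive 19:43 UTC on May 23.
Flight 2 in UTC: 01:08 − 3:00 = 22:08 on May 22.
+10 hours and 50 minutes → arrive 08:58 UTC on May 23.
Flight 2 lands earlier by 10 hours 45 minutes.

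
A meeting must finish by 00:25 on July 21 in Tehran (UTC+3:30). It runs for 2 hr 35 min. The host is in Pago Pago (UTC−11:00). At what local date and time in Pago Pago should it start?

Target end time in UTC: 00:25 − 3:30 = 20:55 on Jul 20.
Subtract 2 hours 35 minutes → start 18:20 UTC on Jul 20.
Pago Pago is UTC−11:00: 18:20 − 11:00 = 07:20 on Jul 20.

07:20 on July 20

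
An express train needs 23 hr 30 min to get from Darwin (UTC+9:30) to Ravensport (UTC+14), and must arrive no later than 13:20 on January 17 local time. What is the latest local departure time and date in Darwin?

Target arrival in UTC: 13:20 − 14:00 = 23:20 on Jan 16.
Subtract 23 hours 30 minutes → departure 23:50 UTC on Jan 15.
Darwin is UTC+9:30: 23:50 + 9:30 = 09:20 on Jan 16.

09:20 on Jan 16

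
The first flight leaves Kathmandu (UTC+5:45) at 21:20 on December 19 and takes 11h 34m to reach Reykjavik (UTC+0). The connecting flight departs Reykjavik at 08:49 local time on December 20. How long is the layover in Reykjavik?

5 hours 40 minutes

Convert departure to UTC: 21:20 − 5:45 = 15:35 UTC on Dec 19.
Add 11 hours and 34 minutes flight time → 03:09 UTC (Dec 20).
Reykjavik is UTC+0, so local arrival is the same: 03:09 on Dec 20.
Layover = 08:49 − 03:09 = 5 hours 40 minutes.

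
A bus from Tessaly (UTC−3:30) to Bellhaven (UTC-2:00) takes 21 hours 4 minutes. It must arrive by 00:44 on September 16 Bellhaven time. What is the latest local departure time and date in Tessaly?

Target arrival in UTC: 00:44 + 2:00 = 02:44 on Sep 16.
Subtract 21 hours 4 minutes → departure 05:40 UTC on Sep 15.
Tessaly is UTC−3:30: 05:40 − 3:30 = 02:10 on Sep 15.

02:10 on Sep 15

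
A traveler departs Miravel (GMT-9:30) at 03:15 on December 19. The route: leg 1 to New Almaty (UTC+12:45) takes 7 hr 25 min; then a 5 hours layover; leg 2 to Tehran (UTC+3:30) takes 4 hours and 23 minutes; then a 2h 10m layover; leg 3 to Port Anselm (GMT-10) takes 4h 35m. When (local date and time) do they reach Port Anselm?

Convert departure to UTC: 03:15 + 9:30 = 12:45 UTC on Dec 19.
Add 7 hours and 25 minutes leg 1 → 20:10 UTC.
Add 5 hours layover in New Almaty → 01:10 UTC (Dec 20).
Add 4 hours 23 minutes leg 2 → 05:33 UTC.
Add 2 hours and 10 minutes layover in Tehran → 07:43 UTC.
Add 4 hours 35 minutes leg 3 → 12:18 UTC.
Port Anselm is UTC−10:00, so local arrival = 12:18 − 10:00 = 02:18 on Dec 20.

02:18 on December 20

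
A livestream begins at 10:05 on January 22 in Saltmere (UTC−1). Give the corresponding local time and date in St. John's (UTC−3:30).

07:35 on January 22

St. John's is 2:30 behind Saltmere.
Shift by the zone difference: 10:05 − 2:30 = 07:35 on Jan 22 in St. John's.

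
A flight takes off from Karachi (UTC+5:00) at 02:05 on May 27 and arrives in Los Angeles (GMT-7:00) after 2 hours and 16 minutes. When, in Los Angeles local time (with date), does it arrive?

Los Angeles is 12:00 behind Karachi.
After 2 hours and 16 minutes it is 04:21 in Karachi.
Shift by the zone difference: 04:21 − 12:00 = 16:21 on May 26 in Los Angeles.

16:21 on May 26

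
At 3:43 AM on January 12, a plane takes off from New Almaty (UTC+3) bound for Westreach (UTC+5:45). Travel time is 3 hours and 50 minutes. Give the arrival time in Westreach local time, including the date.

10:18 AM on Jan 12

Westreach is 2:45 ahead of New Almaty.
After 3 hours 50 minutes it is 7:33 AM in New Almaty.
Shift by the zone difference: 7:33 AM + 2:45 = 10:18 AM on Jan 12 in Westreach.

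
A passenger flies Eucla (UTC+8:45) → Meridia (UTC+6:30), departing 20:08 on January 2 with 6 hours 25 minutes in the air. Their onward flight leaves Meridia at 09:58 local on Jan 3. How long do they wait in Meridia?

Convert departure to UTC: 20:08 − 8:45 = 11:23 UTC on Jan 2.
Add 6 hours 25 minutes flight time → 17:48 UTC.
Meridia is UTC+6:30, so local arrival = 17:48 + 6:30 = 00:18 on Jan 3.
Layover = 09:58 − 00:18 = 9 hours 40 minutes.

9 hours 40 minutes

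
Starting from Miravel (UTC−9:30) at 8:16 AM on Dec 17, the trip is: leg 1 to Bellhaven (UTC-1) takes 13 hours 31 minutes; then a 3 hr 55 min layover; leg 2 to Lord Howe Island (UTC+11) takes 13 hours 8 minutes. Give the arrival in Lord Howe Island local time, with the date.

11:20 AM on December 19

Convert departure to UTC: 8:16 AM + 9:30 = 5:46 PM UTC on Dec 17.
Add 13 hours 31 minutes leg 1 → 7:17 AM UTC (Dec 18).
Add 3 hours 55 minutes layover in Bellhaven → 11:12 AM UTC.
Add 13 hours and 8 minutes leg 2 → 12:20 AM UTC (Dec 19).
Lord Howe Island is UTC+11:00, so local arrival = 12:20 AM + 11:00 = 11:20 AM on Dec 19.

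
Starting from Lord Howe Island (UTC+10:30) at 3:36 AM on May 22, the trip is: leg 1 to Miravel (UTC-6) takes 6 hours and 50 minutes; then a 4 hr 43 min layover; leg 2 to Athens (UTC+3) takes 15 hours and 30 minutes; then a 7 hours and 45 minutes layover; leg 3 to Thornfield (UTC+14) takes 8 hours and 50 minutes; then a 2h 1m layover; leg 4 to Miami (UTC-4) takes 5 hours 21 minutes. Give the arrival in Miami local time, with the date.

Convert departure to UTC: 3:36 AM − 10:30 = 5:06 PM UTC on May 21.
Add 6 hours and 50 minutes leg 1 → 11:56 PM UTC.
Add 4 hours and 43 minutes layover in Miravel → 4:39 AM UTC (May 22).
Add 15 hours 30 minutes leg 2 → 8:09 PM UTC.
Add 7 hours 45 minutes layover in Athens → 3:54 AM UTC (May 23).
Add 8 hours 50 minutes leg 3 → 12:44 PM UTC.
Add 2 hours 1 minute layover in Thornfield → 2:45 PM UTC.
Add 5 hours 21 minutes leg 4 → 8:06 PM UTC.
Miami is UTC−4:00, so local arrival = 8:06 PM − 4:00 = 4:06 PM on May 23.

4:06 PM on May 23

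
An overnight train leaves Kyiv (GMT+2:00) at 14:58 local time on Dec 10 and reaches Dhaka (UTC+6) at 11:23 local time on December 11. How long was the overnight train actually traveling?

16 hours 25 minutes

Departure in UTC: 14:58 − 2:00 = 12:58 on Dec 10.
Arrival in UTC: 11:23 − 6:00 = 05:23 on Dec 11.
Elapsed = 05:23 − 12:58 (+1 day) = 16 hours 25 minutes.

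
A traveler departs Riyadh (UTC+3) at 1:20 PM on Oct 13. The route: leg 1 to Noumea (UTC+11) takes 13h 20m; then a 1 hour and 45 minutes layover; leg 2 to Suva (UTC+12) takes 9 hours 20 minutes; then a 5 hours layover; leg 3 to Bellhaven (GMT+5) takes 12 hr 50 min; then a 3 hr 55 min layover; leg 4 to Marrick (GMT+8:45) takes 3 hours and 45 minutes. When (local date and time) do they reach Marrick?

Convert departure to UTC: 1:20 PM − 3:00 = 10:20 AM UTC on Oct 13.
Add 13 hours 20 minutes leg 1 → 11:40 PM UTC.
Add 1 hour and 45 minutes layover in Noumea → 1:25 AM UTC (Oct 14).
Add 9 hours 20 minutes leg 2 → 10:45 AM UTC.
Add 5 hours layover in Suva → 3:45 PM UTC.
Add 12 hours and 50 minutes leg 3 → 4:35 AM UTC (Oct 15).
Add 3 hours 55 minutes layover in Bellhaven → 8:30 AM UTC.
Add 3 hours and 45 minutes leg 4 → 12:15 PM UTC.
Marrick is UTC+8:45, so local arrival = 12:15 PM + 8:45 = 9:00 PM on Oct 15.

9:00 PM on October 15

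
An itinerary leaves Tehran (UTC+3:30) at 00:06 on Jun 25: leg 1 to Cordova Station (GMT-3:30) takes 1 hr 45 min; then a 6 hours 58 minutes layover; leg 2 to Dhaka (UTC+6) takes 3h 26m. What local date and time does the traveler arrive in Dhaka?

Convert departure to UTC: 00:06 − 3:30 = 20:36 UTC on Jun 24.
Add 1 hour 45 minutes leg 1 → 22:21 UTC.
Add 6 hours 58 minutes layover in Cordova Station → 05:19 UTC (Jun 25).
Add 3 hours 26 minutes leg 2 → 08:45 UTC.
Dhaka is UTC+6:00, so local arrival = 08:45 + 6:00 = 14:45 on Jun 25.

14:45 on June 25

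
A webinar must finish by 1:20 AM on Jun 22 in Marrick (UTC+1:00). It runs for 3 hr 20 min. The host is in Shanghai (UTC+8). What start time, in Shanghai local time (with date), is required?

5:00 AM on June 22

Target end time in UTC: 1:20 AM − 1:00 = 12:20 AM on Jun 22.
Subtract 3 hours and 20 minutes → start 9:00 PM UTC on Jun 21.
Shanghai is UTC+8:00: 9:00 PM + 8:00 = 5:00 AM on Jun 22.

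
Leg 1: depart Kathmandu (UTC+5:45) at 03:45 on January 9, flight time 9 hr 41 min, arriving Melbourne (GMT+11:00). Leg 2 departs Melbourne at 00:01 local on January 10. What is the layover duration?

Convert departure to UTC: 03:45 − 5:45 = 22:00 UTC on Jan 8.
Add 9 hours and 41 minutes flight time → 07:41 UTC (Jan 9).
Melbourne is UTC+11:00, so local arrival = 07:41 + 11:00 = 18:41 on Jan 9.
Layover = 00:01 − 18:41 (+1 day) = 5 hours 20 minutes.

5 hours 20 minutes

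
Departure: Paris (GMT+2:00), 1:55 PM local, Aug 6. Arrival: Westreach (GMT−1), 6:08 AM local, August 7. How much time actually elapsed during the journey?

Westreach is 3:00 behind Paris.
Clock-face elapsed time (ignoring zones) is 16 hours 13 minutes.
Actual elapsed = 16 hours 13 minutes + 3:00 = 19 hours 13 minutes.

19 hours 13 minutes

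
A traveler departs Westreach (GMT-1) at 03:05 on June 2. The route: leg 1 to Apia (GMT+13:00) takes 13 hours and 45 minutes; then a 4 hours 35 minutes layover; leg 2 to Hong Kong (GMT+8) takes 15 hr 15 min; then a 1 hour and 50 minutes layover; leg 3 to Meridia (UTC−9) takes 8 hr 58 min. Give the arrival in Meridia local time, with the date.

Convert departure to UTC: 03:05 + 1:00 = 04:05 UTC on Jun 2.
Add 13 hours and 45 minutes leg 1 → 17:50 UTC.
Add 4 hours 35 minutes layover in Apia → 22:25 UTC.
Add 15 hours 15 minutes leg 2 → 13:40 UTC (Jun 3).
Add 1 hour and 50 minutes layover in Hong Kong → 15:30 UTC.
Add 8 hours 58 minutes leg 3 → 00:28 UTC (Jun 4).
Meridia is UTC−9:00, so local arrival = 00:28 − 9:00 = 15:28 on Jun 3.

15:28 on June 3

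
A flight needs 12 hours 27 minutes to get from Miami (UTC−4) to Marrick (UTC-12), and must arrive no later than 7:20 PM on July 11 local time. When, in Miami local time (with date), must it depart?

Target arrival in UTC: 7:20 PM + 12:00 = 7:20 AM on Jul 12.
Subtract 12 hours and 27 minutes → departure 6:53 PM UTC on Jul 11.
Miami is UTC−4:00: 6:53 PM − 4:00 = 2:53 PM on Jul 11.

2:53 PM on July 11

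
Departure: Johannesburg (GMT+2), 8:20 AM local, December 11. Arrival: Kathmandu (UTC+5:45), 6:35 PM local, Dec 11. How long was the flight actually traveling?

6 hours 30 minutes

Departure in UTC: 8:20 AM − 2:00 = 6:20 AM on Dec 11.
Arrival in UTC: 6:35 PM − 5:45 = 12:50 PM on Dec 11.
Elapsed = 12:50 PM − 6:20 AM = 6 hours 30 minutes.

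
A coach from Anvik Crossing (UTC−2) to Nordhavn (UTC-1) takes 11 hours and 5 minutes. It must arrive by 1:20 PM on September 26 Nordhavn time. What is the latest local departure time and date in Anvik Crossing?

1:15 AM on Sep 26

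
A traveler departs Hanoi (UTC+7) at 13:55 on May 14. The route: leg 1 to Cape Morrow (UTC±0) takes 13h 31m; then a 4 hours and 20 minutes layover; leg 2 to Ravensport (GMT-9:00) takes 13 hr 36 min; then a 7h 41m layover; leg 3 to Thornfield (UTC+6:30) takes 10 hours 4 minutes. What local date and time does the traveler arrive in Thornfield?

14:37 on May 16

Convert departure to UTC: 13:55 − 7:00 = 06:55 UTC on May 14.
Add 13 hours 31 minutes leg 1 → 20:26 UTC.
Add 4 hours and 20 minutes layover in Cape Morrow → 00:46 UTC (May 15).
Add 13 hours 36 minutes leg 2 → 14:22 UTC.
Add 7 hours 41 minutes layover in Ravensport → 22:03 UTC.
Add 10 hours and 4 minutes leg 3 → 08:07 UTC (May 16).
Thornfield is UTC+6:30, so local arrival = 08:07 + 6:30 = 14:37 on May 16.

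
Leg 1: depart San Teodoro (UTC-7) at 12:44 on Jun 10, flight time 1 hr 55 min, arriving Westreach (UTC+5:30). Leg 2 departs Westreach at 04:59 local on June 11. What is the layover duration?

1 hour 50 minutes

Convert departure to UTC: 12:44 + 7:00 = 19:44 UTC on Jun 10.
Add 1 hour 55 minutes flight time → 21:39 UTC.
Westreach is UTC+5:30, so local arrival = 21:39 + 5:30 = 03:09 on Jun 11.
Layover = 04:59 − 03:09 = 1 hour 50 minutes.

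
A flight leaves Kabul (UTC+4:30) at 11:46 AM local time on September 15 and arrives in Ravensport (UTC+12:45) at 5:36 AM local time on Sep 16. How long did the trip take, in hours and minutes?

Ravensport is 8:15 ahead of Kabul.
Clock-face elapsed time (ignoring zones) is 17 hours 50 minutes.
Actual elapsed = 17 hours 50 minutes − 8:15 = 9 hours 35 minutes.

9 hours 35 minutes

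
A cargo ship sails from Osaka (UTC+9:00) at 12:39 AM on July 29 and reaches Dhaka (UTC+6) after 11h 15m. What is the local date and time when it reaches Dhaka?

8:54 AM on July 29

Dhaka is 3:00 behind Osaka.
After 11 hours 15 minutes it is 11:54 AM in Osaka.
Shift by the zone difference: 11:54 AM − 3:00 = 8:54 AM on Jul 29 in Dhaka.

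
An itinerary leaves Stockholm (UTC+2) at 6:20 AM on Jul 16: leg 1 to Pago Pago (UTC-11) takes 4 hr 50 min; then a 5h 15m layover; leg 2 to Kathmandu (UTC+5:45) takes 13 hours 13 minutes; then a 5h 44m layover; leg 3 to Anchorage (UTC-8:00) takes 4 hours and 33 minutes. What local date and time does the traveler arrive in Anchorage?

Convert departure to UTC: 6:20 AM − 2:00 = 4:20 AM UTC on Jul 16.
Add 4 hours and 50 minutes leg 1 → 9:10 AM UTC.
Add 5 hours and 15 minutes layover in Pago Pago → 2:25 PM UTC.
Add 13 hours and 13 minutes leg 2 → 3:38 AM UTC (Jul 17).
Add 5 hours 44 minutes layover in Kathmandu → 9:22 AM UTC.
Add 4 hours 33 minutes leg 3 → 1:55 PM UTC.
Anchorage is UTC−8:00, so local arrival = 1:55 PM − 8:00 = 5:55 AM on Jul 17.

5:55 AM on July 17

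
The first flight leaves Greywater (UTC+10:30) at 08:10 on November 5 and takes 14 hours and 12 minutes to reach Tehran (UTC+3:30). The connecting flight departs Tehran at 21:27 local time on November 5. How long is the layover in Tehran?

Convert departure to UTC: 08:10 − 10:30 = 21:40 UTC on Nov 4.
Add 14 hours and 12 minutes flight time → 11:52 UTC (Nov 5).
Tehran is UTC+3:30, so local arrival = 11:52 + 3:30 = 15:22 on Nov 5.
Layover = 21:27 − 15:22 = 6 hours 5 minutes.

6 hours 5 minutes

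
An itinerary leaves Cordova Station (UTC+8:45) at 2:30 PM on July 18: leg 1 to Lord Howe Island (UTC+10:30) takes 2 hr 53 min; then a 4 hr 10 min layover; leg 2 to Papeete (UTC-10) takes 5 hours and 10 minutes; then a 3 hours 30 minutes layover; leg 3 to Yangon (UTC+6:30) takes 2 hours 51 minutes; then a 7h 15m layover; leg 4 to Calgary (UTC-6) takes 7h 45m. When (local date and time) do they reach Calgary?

9:19 AM on July 19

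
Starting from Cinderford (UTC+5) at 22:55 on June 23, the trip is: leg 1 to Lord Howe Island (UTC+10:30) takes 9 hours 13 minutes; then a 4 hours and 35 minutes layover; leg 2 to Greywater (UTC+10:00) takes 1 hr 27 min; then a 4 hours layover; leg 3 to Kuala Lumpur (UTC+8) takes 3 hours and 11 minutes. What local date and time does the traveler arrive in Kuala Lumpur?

Convert departure to UTC: 22:55 − 5:00 = 17:55 UTC on Jun 23.
Add 9 hours and 13 minutes leg 1 → 03:08 UTC (Jun 24).
Add 4 hours and 35 minutes layover in Lord Howe Island → 07:43 UTC.
Add 1 hour and 27 minutes leg 2 → 09:10 UTC.
Add 4 hours layover in Greywater → 13:10 UTC.
Add 3 hours 11 minutes leg 3 → 16:21 UTC.
Kuala Lumpur is UTC+8:00, so local arrival = 16:21 + 8:00 = 00:21 on Jun 25.

00:21 on June 25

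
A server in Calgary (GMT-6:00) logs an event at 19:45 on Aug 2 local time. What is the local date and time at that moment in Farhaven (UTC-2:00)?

23:45 on Aug 2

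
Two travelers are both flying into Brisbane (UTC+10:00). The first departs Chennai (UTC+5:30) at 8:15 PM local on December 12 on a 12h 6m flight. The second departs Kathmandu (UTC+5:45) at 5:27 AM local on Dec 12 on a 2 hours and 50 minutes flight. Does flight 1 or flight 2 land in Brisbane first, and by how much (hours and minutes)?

the second, by 24 hours 19 minutes

Flight 1 in UTC: 8:15 PM − 5:30 = 2:45 PM on Dec 12.
+12 hours and 6 minutes → arrive 2:51 AM UTC on Dec 13.
Flight 2 in UTC: 5:27 AM − 5:45 = 11:42 PM on Dec 11.
+2 hours and 50 minutes → arrive 2:32 AM UTC on Dec 12.
Flight 2 lands earlier by 24 hours 19 minutes.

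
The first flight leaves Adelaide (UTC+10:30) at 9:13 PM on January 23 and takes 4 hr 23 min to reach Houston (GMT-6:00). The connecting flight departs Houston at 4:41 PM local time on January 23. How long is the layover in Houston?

Convert departure to UTC: 9:13 PM − 10:30 = 10:43 AM UTC on Jan 23.
Add 4 hours and 23 minutes flight time → 3:06 PM UTC.
Houston is UTC−6:00, so local arrival = 3:06 PM − 6:00 = 9:06 AM on Jan 23.
Layover = 4:41 PM − 9:06 AM = 7 hours 35 minutes.

7 hours 35 minutes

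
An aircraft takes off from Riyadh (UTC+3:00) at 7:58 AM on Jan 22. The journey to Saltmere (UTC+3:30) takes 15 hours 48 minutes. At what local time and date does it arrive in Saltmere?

Saltmere is 0:30 ahead of Riyadh.
After 15 hours and 48 minutes it is 11:46 PM in Riyadh.
Shift by the zone difference: 11:46 PM + 0:30 = 12:16 AM on Jan 23 in Saltmere.

12:16 AM on Jan 23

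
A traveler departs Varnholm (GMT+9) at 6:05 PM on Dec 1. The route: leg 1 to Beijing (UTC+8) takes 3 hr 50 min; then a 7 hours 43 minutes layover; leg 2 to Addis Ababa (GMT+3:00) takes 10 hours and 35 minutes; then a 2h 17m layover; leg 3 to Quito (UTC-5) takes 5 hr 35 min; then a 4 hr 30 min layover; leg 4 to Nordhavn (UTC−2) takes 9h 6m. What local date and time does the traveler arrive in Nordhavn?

2:41 AM on Dec 3

Convert departure to UTC: 6:05 PM − 9:00 = 9:05 AM UTC on Dec 1.
Add 3 hours and 50 minutes leg 1 → 12:55 PM UTC.
Add 7 hours 43 minutes layover in Beijing → 8:38 PM UTC.
Add 10 hours and 35 minutes leg 2 → 7:13 AM UTC (Dec 2).
Add 2 hours and 17 minutes layover in Addis Ababa → 9:30 AM UTC.
Add 5 hours 35 minutes leg 3 → 3:05 PM UTC.
Add 4 hours 30 minutes layover in Quito → 7:35 PM UTC.
Add 9 hours 6 minutes leg 4 → 4:41 AM UTC (Dec 3).
Nordhavn is UTC−2:00, so local arrival = 4:41 AM − 2:00 = 2:41 AM on Dec 3.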